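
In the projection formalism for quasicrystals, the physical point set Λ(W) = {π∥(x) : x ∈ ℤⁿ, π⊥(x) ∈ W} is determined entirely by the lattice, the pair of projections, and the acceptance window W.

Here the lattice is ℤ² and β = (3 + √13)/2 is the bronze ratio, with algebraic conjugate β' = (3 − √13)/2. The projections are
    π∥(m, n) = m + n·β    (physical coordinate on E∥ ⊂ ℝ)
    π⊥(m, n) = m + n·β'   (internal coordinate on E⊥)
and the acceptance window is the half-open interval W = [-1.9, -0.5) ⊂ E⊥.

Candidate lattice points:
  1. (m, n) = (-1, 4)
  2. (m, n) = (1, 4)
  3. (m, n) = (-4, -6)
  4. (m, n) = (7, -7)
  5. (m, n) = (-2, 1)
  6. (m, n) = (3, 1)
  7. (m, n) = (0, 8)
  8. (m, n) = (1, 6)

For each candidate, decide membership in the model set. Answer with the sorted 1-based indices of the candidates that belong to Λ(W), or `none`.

8

β' = (3−√13)/2 ≈ -0.30278.
[1] lift (-1,4): star map gives -2.21110; window check -1.9 ≤ -2.21110 < -0.5 is false → out
[2] lift (1,4): star map gives -0.21110; window check -1.9 ≤ -0.21110 < -0.5 is false → out
[3] lift (-4,-6): star map gives -2.18335; window check -1.9 ≤ -2.18335 < -0.5 is false → out
[4] lift (7,-7): star map gives 9.11943; window check -1.9 ≤ 9.11943 < -0.5 is false → out
[5] lift (-2,1): star map gives -2.30278; window check -1.9 ≤ -2.30278 < -0.5 is false → out
[6] lift (3,1): star map gives 2.69722; window check -1.9 ≤ 2.69722 < -0.5 is false → out
[7] lift (0,8): star map gives -2.42221; window check -1.9 ≤ -2.42221 < -0.5 is false → out
[8] lift (1,6): star map gives -0.81665; window check -1.9 ≤ -0.81665 < -0.5 is true → IN Λ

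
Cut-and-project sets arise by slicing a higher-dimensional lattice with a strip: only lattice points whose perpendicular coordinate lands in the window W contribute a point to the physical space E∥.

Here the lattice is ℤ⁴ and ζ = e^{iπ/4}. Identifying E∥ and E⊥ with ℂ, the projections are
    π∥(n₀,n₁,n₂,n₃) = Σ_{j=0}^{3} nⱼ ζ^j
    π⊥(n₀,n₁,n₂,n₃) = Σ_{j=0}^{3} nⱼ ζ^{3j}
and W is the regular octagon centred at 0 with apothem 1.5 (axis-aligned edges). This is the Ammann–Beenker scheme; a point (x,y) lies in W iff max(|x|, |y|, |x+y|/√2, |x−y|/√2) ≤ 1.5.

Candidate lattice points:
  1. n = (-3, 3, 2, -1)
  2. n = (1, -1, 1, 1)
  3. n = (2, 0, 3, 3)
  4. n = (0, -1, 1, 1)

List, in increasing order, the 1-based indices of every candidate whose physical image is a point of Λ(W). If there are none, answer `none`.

With ζ = e^{iπ/4} the internal vectors are ζ^0,ζ^3,ζ^6,ζ^9.
candidate 1: n = (-3, 3, 2, -1) → π⊥ ≈ (-5.828427, -0.585786); max(|x|,|y|,|x±y|/√2) = 5.828427 > 1.5 ⇒ ∉ W
candidate 2: n = (1, -1, 1, 1) → π⊥ ≈ (+2.414214, -1.000000); max(|x|,|y|,|x±y|/√2) = 2.414214 > 1.5 ⇒ ∉ W
candidate 3: n = (2, 0, 3, 3) → π⊥ ≈ (+4.121320, -0.878680); max(|x|,|y|,|x±y|/√2) = 4.121320 > 1.5 ⇒ ∉ W
candidate 4: n = (0, -1, 1, 1) → π⊥ ≈ (+1.414214, -1.000000); max(|x|,|y|,|x±y|/√2) = 1.707107 > 1.5 ⇒ ∉ W

none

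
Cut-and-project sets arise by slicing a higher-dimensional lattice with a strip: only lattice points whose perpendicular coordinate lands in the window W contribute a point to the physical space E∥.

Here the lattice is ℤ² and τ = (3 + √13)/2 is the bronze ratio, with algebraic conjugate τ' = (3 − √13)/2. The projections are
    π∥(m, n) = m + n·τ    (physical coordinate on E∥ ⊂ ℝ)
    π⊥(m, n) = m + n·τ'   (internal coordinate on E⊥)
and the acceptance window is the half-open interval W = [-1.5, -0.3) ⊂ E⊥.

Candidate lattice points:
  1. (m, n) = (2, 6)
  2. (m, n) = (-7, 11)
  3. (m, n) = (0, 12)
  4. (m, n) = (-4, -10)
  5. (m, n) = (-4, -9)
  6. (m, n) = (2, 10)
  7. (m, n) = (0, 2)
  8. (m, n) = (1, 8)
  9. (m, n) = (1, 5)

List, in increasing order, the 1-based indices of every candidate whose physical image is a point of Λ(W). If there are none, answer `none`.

4, 5, 6, 7, 8, 9

τ' = (3−√13)/2 ≈ -0.30278.
[1] lift (2,6): star map gives 0.18335; window check -1.5 ≤ 0.18335 < -0.3 is false → out
[2] lift (-7,11): star map gives -10.33053; window check -1.5 ≤ -10.33053 < -0.3 is false → out
[3] lift (0,12): star map gives -3.63331; window check -1.5 ≤ -3.63331 < -0.3 is false → out
[4] lift (-4,-10): star map gives -0.97224; window check -1.5 ≤ -0.97224 < -0.3 is true → IN Λ
[5] lift (-4,-9): star map gives -1.27502; window check -1.5 ≤ -1.27502 < -0.3 is true → IN Λ
[6] lift (2,10): star map gives -1.02776; window check -1.5 ≤ -1.02776 < -0.3 is true → IN Λ
[7] lift (0,2): star map gives -0.60555; window check -1.5 ≤ -0.60555 < -0.3 is true → IN Λ
[8] lift (1,8): star map gives -1.42221; window check -1.5 ≤ -1.42221 < -0.3 is true → IN Λ
[9] lift (1,5): star map gives -0.51388; window check -1.5 ≤ -0.51388 < -0.3 is true → IN Λ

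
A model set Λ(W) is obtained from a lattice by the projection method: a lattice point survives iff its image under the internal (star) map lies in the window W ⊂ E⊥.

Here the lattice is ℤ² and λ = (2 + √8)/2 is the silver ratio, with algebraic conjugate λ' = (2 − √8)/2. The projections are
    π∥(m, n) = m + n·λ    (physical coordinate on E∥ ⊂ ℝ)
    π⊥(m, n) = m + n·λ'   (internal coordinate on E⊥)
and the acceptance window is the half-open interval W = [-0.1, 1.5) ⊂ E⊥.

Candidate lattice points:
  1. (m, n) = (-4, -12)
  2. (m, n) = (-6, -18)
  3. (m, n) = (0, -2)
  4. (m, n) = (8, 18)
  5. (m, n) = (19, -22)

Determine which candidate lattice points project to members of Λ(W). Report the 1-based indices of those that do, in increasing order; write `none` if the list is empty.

λ' = (2−√8)/2 ≈ -0.41421.
candidate 1: (m,n)=(-4,-12) → π∥ = -4-12·λ ≈ -32.97056, π⊥ = -4-12·λ' ≈ 0.97056 ∈ [-0.1, 1.5) ⇒ IN Λ
candidate 2: (m,n)=(-6,-18) → π∥ = -6-18·λ ≈ -49.45584, π⊥ = -6-18·λ' ≈ 1.45584 ∈ [-0.1, 1.5) ⇒ IN Λ
candidate 3: (m,n)=(0,-2) → π∥ = 0-2·λ ≈ -4.82843, π⊥ = 0-2·λ' ≈ 0.82843 ∈ [-0.1, 1.5) ⇒ IN Λ
candidate 4: (m,n)=(8,18) → π∥ = 8+18·λ ≈ 51.45584, π⊥ = 8+18·λ' ≈ 0.54416 ∈ [-0.1, 1.5) ⇒ IN Λ
candidate 5: (m,n)=(19,-22) → π∥ = 19-22·λ ≈ -34.11270, π⊥ = 19-22·λ' ≈ 28.11270 ∉ [-0.1, 1.5) ⇒ out

1, 2, 3, 4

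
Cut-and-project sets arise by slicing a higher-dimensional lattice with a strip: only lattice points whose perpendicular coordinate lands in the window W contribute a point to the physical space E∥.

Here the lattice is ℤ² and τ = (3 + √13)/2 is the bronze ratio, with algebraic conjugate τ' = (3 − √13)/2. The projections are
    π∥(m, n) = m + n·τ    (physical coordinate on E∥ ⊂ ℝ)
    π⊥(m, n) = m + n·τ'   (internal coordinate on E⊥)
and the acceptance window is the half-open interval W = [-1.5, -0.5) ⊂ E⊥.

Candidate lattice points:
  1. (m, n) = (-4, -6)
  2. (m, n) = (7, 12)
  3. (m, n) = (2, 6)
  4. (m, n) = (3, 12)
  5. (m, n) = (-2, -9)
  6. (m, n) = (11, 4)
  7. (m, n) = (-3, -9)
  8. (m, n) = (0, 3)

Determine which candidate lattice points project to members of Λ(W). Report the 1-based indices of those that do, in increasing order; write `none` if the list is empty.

4, 8

τ' = (3−√13)/2 ≈ -0.3028.
candidate 1: (m,n)=(-4,-6) → π∥ = -4-6·τ ≈ -23.8167, π⊥ = -4-6·τ' ≈ -2.1833 ∉ [-1.5, -0.5) ⇒ out
candidate 2: (m,n)=(7,12) → π∥ = 7+12·τ ≈ 46.6333, π⊥ = 7+12·τ' ≈ 3.3667 ∉ [-1.5, -0.5) ⇒ out
candidate 3: (m,n)=(2,6) → π∥ = 2+6·τ ≈ 21.8167, π⊥ = 2+6·τ' ≈ 0.1833 ∉ [-1.5, -0.5) ⇒ out
candidate 4: (m,n)=(3,12) → π∥ = 3+12·τ ≈ 42.6333, π⊥ = 3+12·τ' ≈ -0.6333 ∈ [-1.5, -0.5) ⇒ IN Λ
candidate 5: (m,n)=(-2,-9) → π∥ = -2-9·τ ≈ -31.7250, π⊥ = -2-9·τ' ≈ 0.7250 ∉ [-1.5, -0.5) ⇒ out
candidate 6: (m,n)=(11,4) → π∥ = 11+4·τ ≈ 24.2111, π⊥ = 11+4·τ' ≈ 9.7889 ∉ [-1.5, -0.5) ⇒ out
candidate 7: (m,n)=(-3,-9) → π∥ = -3-9·τ ≈ -32.7250, π⊥ = -3-9·τ' ≈ -0.2750 ∉ [-1.5, -0.5) ⇒ out
candidate 8: (m,n)=(0,3) → π∥ = 0+3·τ ≈ 9.9083, π⊥ = 0+3·τ' ≈ -0.9083 ∈ [-1.5, -0.5) ⇒ IN Λ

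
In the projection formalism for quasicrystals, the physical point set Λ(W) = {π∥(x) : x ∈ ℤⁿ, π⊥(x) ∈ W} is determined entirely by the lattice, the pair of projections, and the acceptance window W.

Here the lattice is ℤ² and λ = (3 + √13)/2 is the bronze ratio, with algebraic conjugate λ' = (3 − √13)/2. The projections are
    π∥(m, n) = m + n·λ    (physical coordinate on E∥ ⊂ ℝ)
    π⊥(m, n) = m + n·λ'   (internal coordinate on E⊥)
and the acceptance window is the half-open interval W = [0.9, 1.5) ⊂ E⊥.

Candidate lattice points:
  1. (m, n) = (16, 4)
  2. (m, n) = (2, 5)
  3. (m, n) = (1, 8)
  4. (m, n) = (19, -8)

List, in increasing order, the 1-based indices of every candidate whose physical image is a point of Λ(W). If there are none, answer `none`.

λ' = (3−√13)/2 ≈ -0.302776.
#1 (16,4): internal coord 16 + (4)·λ' = +14.788897; +14.788897 ∉ [0.9, 1.5) → out
#2 (2,5): internal coord 2 + (5)·λ' = +0.486122; +0.486122 ∉ [0.9, 1.5) → out
#3 (1,8): internal coord 1 + (8)·λ' = -1.422205; -1.422205 ∉ [0.9, 1.5) → out
#4 (19,-8): internal coord 19 + (-8)·λ' = +21.422205; +21.422205 ∉ [0.9, 1.5) → out

none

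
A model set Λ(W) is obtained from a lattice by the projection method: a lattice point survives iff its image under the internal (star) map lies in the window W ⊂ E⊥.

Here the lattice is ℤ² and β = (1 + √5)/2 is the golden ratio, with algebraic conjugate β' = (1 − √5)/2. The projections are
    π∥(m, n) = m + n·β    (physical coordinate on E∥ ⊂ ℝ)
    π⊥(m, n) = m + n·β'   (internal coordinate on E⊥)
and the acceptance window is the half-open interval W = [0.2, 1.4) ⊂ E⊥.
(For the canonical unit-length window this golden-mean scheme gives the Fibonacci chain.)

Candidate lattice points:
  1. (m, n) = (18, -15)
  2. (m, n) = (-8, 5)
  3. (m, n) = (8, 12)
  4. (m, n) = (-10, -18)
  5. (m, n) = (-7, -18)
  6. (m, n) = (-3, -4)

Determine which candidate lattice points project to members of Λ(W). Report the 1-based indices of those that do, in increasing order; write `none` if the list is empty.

Compute β' = (1−√5)/2 = -0.6180, so π⊥(m,n) = m -0.6180·n.
[1] lift (18,-15): star map gives 27.2705; window check 0.2 ≤ 27.2705 < 1.4 is false → out
[2] lift (-8,5): star map gives -11.0902; window check 0.2 ≤ -11.0902 < 1.4 is false → out
[3] lift (8,12): star map gives 0.5836; window check 0.2 ≤ 0.5836 < 1.4 is true → IN Λ
[4] lift (-10,-18): star map gives 1.1246; window check 0.2 ≤ 1.1246 < 1.4 is true → IN Λ
[5] lift (-7,-18): star map gives 4.1246; window check 0.2 ≤ 4.1246 < 1.4 is false → out
[6] lift (-3,-4): star map gives -0.5279; window check 0.2 ≤ -0.5279 < 1.4 is false → out

3, 4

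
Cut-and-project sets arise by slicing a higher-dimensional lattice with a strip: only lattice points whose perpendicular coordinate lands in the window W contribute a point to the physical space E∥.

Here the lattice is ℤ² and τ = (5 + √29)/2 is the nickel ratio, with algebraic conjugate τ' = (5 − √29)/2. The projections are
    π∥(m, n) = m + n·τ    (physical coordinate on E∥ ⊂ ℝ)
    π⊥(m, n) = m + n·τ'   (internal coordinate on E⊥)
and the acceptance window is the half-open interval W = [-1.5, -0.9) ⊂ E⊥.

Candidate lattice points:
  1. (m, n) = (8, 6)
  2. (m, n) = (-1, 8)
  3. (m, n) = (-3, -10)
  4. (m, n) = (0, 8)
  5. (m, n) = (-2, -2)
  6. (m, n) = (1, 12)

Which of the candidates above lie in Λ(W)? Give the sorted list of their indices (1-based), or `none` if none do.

τ' = (5−√29)/2 ≈ -0.192582.
#1 (8,6): internal coord 8 + (6)·τ' = +6.844506; +6.844506 ∉ [-1.5, -0.9) → out
#2 (-1,8): internal coord -1 + (8)·τ' = -2.540659; -2.540659 ∉ [-1.5, -0.9) → out
#3 (-3,-10): internal coord -3 + (-10)·τ' = -1.074176; -1.074176 ∈ [-1.5, -0.9) → IN Λ
#4 (0,8): internal coord 0 + (8)·τ' = -1.540659; -1.540659 ∉ [-1.5, -0.9) → out
#5 (-2,-2): internal coord -2 + (-2)·τ' = -1.614835; -1.614835 ∉ [-1.5, -0.9) → out
#6 (1,12): internal coord 1 + (12)·τ' = -1.310989; -1.310989 ∈ [-1.5, -0.9) → IN Λ

3, 6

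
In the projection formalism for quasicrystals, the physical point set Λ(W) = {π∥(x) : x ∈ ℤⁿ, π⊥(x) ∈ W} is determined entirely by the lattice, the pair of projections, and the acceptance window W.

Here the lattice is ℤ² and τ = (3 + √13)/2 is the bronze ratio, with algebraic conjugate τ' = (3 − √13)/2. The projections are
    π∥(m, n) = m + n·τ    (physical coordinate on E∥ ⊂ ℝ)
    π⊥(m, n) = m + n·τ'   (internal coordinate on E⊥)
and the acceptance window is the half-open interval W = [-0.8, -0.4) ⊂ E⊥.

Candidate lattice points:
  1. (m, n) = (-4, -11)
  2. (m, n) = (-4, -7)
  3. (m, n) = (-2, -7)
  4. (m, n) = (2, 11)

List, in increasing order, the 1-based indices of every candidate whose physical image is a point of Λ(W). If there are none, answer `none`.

Compute τ' = (3−√13)/2 = -0.30278, so π⊥(m,n) = m -0.30278·n.
[1] lift (-4,-11): star map gives -0.66947; window check -0.8 ≤ -0.66947 < -0.4 is true → IN Λ
[2] lift (-4,-7): star map gives -1.88057; window check -0.8 ≤ -1.88057 < -0.4 is false → out
[3] lift (-2,-7): star map gives 0.11943; window check -0.8 ≤ 0.11943 < -0.4 is false → out
[4] lift (2,11): star map gives -1.33053; window check -0.8 ≤ -1.33053 < -0.4 is false → out

1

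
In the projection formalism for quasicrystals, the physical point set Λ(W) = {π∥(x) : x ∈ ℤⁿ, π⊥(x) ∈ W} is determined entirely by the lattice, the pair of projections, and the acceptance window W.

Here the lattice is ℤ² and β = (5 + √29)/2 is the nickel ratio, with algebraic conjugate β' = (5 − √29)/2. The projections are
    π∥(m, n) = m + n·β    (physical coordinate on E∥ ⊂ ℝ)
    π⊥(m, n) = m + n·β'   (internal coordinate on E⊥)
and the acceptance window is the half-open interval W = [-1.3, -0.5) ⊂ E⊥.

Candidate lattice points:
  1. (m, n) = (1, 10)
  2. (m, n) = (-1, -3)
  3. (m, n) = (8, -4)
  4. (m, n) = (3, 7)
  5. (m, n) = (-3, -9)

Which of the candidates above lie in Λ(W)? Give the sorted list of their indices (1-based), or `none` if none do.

Numerically β ≈ 5.1926 and β' = −1/β ≈ -0.1926.
candidate 1: (m,n)=(1,10) → π∥ = 1+10·β ≈ 52.9258, π⊥ = 1+10·β' ≈ -0.9258 ∈ [-1.3, -0.5) ⇒ IN Λ
candidate 2: (m,n)=(-1,-3) → π∥ = -1-3·β ≈ -16.5777, π⊥ = -1-3·β' ≈ -0.4223 ∉ [-1.3, -0.5) ⇒ out
candidate 3: (m,n)=(8,-4) → π∥ = 8-4·β ≈ -12.7703, π⊥ = 8-4·β' ≈ 8.7703 ∉ [-1.3, -0.5) ⇒ out
candidate 4: (m,n)=(3,7) → π∥ = 3+7·β ≈ 39.3481, π⊥ = 3+7·β' ≈ 1.6519 ∉ [-1.3, -0.5) ⇒ out
candidate 5: (m,n)=(-3,-9) → π∥ = -3-9·β ≈ -49.7332, π⊥ = -3-9·β' ≈ -1.2668 ∈ [-1.3, -0.5) ⇒ IN Λ

1, 5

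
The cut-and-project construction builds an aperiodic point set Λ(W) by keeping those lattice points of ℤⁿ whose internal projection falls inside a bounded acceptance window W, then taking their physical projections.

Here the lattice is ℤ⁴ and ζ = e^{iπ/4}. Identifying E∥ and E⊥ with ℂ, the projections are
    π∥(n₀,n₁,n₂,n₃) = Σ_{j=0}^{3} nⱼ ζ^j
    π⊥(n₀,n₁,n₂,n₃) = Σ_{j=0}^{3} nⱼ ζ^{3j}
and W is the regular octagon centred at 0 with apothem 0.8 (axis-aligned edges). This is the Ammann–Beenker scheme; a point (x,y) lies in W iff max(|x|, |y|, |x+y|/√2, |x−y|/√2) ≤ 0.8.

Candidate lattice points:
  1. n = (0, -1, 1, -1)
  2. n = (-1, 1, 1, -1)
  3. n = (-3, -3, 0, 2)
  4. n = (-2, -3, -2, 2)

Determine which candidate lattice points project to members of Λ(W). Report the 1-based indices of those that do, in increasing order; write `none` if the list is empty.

none

With ζ = e^{iπ/4} the internal vectors are ζ^0,ζ^3,ζ^6,ζ^9.
#1 (0, -1, 1, -1): internal (0.0000, -2.4142); octagon support 2.4142 vs apothem 0.8 → ∉ W
#2 (-1, 1, 1, -1): internal (-2.4142, -1.0000); octagon support 2.4142 vs apothem 0.8 → ∉ W
#3 (-3, -3, 0, 2): internal (0.5355, -0.7071); octagon support 0.8787 vs apothem 0.8 → ∉ W
#4 (-2, -3, -2, 2): internal (1.5355, 1.2929); octagon support 2.0000 vs apothem 0.8 → ∉ W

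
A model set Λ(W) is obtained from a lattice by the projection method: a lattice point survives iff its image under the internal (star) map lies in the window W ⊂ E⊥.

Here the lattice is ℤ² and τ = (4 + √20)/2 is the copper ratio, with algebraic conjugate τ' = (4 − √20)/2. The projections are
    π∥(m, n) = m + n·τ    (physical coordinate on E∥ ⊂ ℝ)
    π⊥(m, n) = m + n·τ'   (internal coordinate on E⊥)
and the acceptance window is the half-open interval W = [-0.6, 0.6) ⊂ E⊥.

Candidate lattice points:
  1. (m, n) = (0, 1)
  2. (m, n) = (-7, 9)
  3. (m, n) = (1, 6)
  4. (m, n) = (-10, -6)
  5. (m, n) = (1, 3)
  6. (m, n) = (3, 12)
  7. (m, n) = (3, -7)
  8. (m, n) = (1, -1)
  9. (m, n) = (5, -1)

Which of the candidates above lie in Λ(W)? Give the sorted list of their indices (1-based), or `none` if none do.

Numerically τ ≈ 4.236068 and τ' = −1/τ ≈ -0.236068.
candidate 1: (m,n)=(0,1) → π∥ = 0+1·τ ≈ 4.236068, π⊥ = 0+1·τ' ≈ -0.236068 ∈ [-0.6, 0.6) ⇒ IN Λ
candidate 2: (m,n)=(-7,9) → π∥ = -7+9·τ ≈ 31.124612, π⊥ = -7+9·τ' ≈ -9.124612 ∉ [-0.6, 0.6) ⇒ out
candidate 3: (m,n)=(1,6) → π∥ = 1+6·τ ≈ 26.416408, π⊥ = 1+6·τ' ≈ -0.416408 ∈ [-0.6, 0.6) ⇒ IN Λ
candidate 4: (m,n)=(-10,-6) → π∥ = -10-6·τ ≈ -35.416408, π⊥ = -10-6·τ' ≈ -8.583592 ∉ [-0.6, 0.6) ⇒ out
candidate 5: (m,n)=(1,3) → π∥ = 1+3·τ ≈ 13.708204, π⊥ = 1+3·τ' ≈ 0.291796 ∈ [-0.6, 0.6) ⇒ IN Λ
candidate 6: (m,n)=(3,12) → π∥ = 3+12·τ ≈ 53.832816, π⊥ = 3+12·τ' ≈ 0.167184 ∈ [-0.6, 0.6) ⇒ IN Λ
candidate 7: (m,n)=(3,-7) → π∥ = 3-7·τ ≈ -26.652476, π⊥ = 3-7·τ' ≈ 4.652476 ∉ [-0.6, 0.6) ⇒ out
candidate 8: (m,n)=(1,-1) → π∥ = 1-1·τ ≈ -3.236068, π⊥ = 1-1·τ' ≈ 1.236068 ∉ [-0.6, 0.6) ⇒ out
candidate 9: (m,n)=(5,-1) → π∥ = 5-1·τ ≈ 0.763932, π⊥ = 5-1·τ' ≈ 5.236068 ∉ [-0.6, 0.6) ⇒ out

1, 3, 5, 6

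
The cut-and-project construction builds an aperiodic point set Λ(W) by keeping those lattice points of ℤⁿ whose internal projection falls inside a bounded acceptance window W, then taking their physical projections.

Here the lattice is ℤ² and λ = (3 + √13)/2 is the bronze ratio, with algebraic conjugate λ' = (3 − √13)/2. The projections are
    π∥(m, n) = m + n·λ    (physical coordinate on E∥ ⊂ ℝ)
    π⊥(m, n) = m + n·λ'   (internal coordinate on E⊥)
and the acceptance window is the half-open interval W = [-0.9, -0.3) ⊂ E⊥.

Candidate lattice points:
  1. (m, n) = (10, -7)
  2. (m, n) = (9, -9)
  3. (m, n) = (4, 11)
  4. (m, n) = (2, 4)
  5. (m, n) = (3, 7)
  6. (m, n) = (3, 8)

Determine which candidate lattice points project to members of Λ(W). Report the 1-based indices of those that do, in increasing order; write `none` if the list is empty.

none

Numerically λ ≈ 3.30278 and λ' = −1/λ ≈ -0.30278.
[1] lift (10,-7): star map gives 12.11943; window check -0.9 ≤ 12.11943 < -0.3 is false → out
[2] lift (9,-9): star map gives 11.72498; window check -0.9 ≤ 11.72498 < -0.3 is false → out
[3] lift (4,11): star map gives 0.66947; window check -0.9 ≤ 0.66947 < -0.3 is false → out
[4] lift (2,4): star map gives 0.78890; window check -0.9 ≤ 0.78890 < -0.3 is false → out
[5] lift (3,7): star map gives 0.88057; window check -0.9 ≤ 0.88057 < -0.3 is false → out
[6] lift (3,8): star map gives 0.57779; window check -0.9 ≤ 0.57779 < -0.3 is false → out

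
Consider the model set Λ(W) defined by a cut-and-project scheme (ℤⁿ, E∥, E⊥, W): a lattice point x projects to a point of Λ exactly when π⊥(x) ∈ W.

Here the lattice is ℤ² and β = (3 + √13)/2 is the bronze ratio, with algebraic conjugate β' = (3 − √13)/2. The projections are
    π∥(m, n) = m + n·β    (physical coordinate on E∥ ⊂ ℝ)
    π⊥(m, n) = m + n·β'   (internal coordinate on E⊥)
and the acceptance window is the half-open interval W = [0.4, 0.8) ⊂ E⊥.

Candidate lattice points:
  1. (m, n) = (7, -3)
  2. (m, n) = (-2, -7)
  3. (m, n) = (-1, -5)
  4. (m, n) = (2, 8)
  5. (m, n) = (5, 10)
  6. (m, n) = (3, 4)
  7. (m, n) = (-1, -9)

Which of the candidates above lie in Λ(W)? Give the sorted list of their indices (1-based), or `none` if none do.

3

Numerically β ≈ 3.3028 and β' = −1/β ≈ -0.3028.
candidate 1: (m,n)=(7,-3) → π∥ = 7-3·β ≈ -2.9083, π⊥ = 7-3·β' ≈ 7.9083 ∉ [0.4, 0.8) ⇒ out
candidate 2: (m,n)=(-2,-7) → π∥ = -2-7·β ≈ -25.1194, π⊥ = -2-7·β' ≈ 0.1194 ∉ [0.4, 0.8) ⇒ out
candidate 3: (m,n)=(-1,-5) → π∥ = -1-5·β ≈ -17.5139, π⊥ = -1-5·β' ≈ 0.5139 ∈ [0.4, 0.8) ⇒ IN Λ
candidate 4: (m,n)=(2,8) → π∥ = 2+8·β ≈ 28.4222, π⊥ = 2+8·β' ≈ -0.4222 ∉ [0.4, 0.8) ⇒ out
candidate 5: (m,n)=(5,10) → π∥ = 5+10·β ≈ 38.0278, π⊥ = 5+10·β' ≈ 1.9722 ∉ [0.4, 0.8) ⇒ out
candidate 6: (m,n)=(3,4) → π∥ = 3+4·β ≈ 16.2111, π⊥ = 3+4·β' ≈ 1.7889 ∉ [0.4, 0.8) ⇒ out
candidate 7: (m,n)=(-1,-9) → π∥ = -1-9·β ≈ -30.7250, π⊥ = -1-9·β' ≈ 1.7250 ∉ [0.4, 0.8) ⇒ out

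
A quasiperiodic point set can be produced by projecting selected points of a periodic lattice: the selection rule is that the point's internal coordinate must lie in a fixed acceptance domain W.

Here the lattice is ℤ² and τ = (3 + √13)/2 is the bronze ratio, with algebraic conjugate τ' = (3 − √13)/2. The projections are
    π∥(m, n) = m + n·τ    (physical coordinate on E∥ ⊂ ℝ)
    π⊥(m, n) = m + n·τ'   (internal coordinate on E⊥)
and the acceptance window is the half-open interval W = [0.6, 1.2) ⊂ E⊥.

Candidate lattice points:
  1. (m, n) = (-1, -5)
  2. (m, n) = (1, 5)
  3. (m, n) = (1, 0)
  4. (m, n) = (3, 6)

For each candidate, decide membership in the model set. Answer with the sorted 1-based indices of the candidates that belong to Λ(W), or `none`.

Compute τ' = (3−√13)/2 = -0.302776, so π⊥(m,n) = m -0.302776·n.
[1] lift (-1,-5): star map gives 0.513878; window check 0.6 ≤ 0.513878 < 1.2 is false → out
[2] lift (1,5): star map gives -0.513878; window check 0.6 ≤ -0.513878 < 1.2 is false → out
[3] lift (1,0): star map gives 1.000000; window check 0.6 ≤ 1.000000 < 1.2 is true → IN Λ
[4] lift (3,6): star map gives 1.183346; window check 0.6 ≤ 1.183346 < 1.2 is true → IN Λ

3, 4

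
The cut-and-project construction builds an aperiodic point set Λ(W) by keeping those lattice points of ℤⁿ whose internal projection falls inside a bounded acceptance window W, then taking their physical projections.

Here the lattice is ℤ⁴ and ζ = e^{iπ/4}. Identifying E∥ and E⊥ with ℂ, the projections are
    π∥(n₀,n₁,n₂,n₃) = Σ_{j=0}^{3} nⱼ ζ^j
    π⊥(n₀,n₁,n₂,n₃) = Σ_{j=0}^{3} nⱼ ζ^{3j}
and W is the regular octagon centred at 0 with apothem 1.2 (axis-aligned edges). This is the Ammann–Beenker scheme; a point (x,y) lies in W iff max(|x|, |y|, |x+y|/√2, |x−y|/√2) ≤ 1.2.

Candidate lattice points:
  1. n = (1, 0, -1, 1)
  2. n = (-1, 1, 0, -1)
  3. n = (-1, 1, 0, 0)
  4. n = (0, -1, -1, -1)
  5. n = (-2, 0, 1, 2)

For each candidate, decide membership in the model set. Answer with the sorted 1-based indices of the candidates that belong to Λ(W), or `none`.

4, 5

π⊥(n) = n₀ + n₁ζ³ + n₂ζ⁶ + n₃ζ⁹ where ζ = e^{iπ/4}.
candidate 1: n = (1, 0, -1, 1) → π⊥ ≈ (+1.7071, +1.7071); max(|x|,|y|,|x±y|/√2) = 2.4142 > 1.2 ⇒ ∉ W
candidate 2: n = (-1, 1, 0, -1) → π⊥ ≈ (-2.4142, +0.0000); max(|x|,|y|,|x±y|/√2) = 2.4142 > 1.2 ⇒ ∉ W
candidate 3: n = (-1, 1, 0, 0) → π⊥ ≈ (-1.7071, +0.7071); max(|x|,|y|,|x±y|/√2) = 1.7071 > 1.2 ⇒ ∉ W
candidate 4: n = (0, -1, -1, -1) → π⊥ ≈ (+0.0000, -0.4142); max(|x|,|y|,|x±y|/√2) = 0.4142 ≤ 1.2 ⇒ ∈ W
candidate 5: n = (-2, 0, 1, 2) → π⊥ ≈ (-0.5858, +0.4142); max(|x|,|y|,|x±y|/√2) = 0.7071 ≤ 1.2 ⇒ ∈ W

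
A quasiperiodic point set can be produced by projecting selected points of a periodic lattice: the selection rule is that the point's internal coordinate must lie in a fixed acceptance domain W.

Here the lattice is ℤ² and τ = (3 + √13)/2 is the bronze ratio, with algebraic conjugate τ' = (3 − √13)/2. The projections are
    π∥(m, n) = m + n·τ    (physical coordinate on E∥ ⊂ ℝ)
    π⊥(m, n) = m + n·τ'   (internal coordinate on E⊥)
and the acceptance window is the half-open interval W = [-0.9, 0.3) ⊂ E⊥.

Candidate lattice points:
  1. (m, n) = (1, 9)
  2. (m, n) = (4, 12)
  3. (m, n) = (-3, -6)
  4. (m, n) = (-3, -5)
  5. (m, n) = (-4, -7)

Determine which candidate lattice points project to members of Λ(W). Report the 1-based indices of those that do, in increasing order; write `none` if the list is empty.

τ' = (3−√13)/2 ≈ -0.30278.
#1 (1,9): internal coord 1 + (9)·τ' = -1.72498; -1.72498 ∉ [-0.9, 0.3) → out
#2 (4,12): internal coord 4 + (12)·τ' = +0.36669; +0.36669 ∉ [-0.9, 0.3) → out
#3 (-3,-6): internal coord -3 + (-6)·τ' = -1.18335; -1.18335 ∉ [-0.9, 0.3) → out
#4 (-3,-5): internal coord -3 + (-5)·τ' = -1.48612; -1.48612 ∉ [-0.9, 0.3) → out
#5 (-4,-7): internal coord -4 + (-7)·τ' = -1.88057; -1.88057 ∉ [-0.9, 0.3) → out

none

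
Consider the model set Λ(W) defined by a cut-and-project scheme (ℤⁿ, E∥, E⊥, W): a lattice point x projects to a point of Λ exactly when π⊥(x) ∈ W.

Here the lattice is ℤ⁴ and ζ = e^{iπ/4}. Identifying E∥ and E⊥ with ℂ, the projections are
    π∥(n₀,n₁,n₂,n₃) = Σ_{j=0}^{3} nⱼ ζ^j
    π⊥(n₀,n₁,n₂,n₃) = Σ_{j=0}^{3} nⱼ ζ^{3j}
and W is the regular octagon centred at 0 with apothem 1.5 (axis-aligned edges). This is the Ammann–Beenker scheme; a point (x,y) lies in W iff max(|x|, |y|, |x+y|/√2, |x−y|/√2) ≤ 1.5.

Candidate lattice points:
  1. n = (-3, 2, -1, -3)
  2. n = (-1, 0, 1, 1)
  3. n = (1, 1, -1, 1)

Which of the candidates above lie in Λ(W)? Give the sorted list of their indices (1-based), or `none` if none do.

Internal map: ζ^{3j} for j=0..3 gives (1,0), (−√2/2,√2/2), (0,−1), (√2/2,√2/2).
candidate 1: n = (-3, 2, -1, -3) → π⊥ ≈ (-6.53553, +0.29289); max(|x|,|y|,|x±y|/√2) = 6.53553 > 1.5 ⇒ ∉ W
candidate 2: n = (-1, 0, 1, 1) → π⊥ ≈ (-0.29289, -0.29289); max(|x|,|y|,|x±y|/√2) = 0.41421 ≤ 1.5 ⇒ ∈ W
candidate 3: n = (1, 1, -1, 1) → π⊥ ≈ (+1.00000, +2.41421); max(|x|,|y|,|x±y|/√2) = 2.41421 > 1.5 ⇒ ∉ W

2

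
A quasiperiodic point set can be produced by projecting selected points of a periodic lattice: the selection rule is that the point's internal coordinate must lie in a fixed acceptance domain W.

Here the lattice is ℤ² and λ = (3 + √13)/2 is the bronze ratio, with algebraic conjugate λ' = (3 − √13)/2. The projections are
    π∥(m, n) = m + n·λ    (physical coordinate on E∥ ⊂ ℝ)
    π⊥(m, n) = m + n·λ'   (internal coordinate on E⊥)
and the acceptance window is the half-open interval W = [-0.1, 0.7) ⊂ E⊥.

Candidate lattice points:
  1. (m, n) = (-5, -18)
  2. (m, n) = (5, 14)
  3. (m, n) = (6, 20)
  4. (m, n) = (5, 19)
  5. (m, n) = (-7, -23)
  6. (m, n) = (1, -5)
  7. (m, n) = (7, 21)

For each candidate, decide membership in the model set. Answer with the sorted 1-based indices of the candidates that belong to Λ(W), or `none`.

Numerically λ ≈ 3.30278 and λ' = −1/λ ≈ -0.30278.
[1] lift (-5,-18): star map gives 0.44996; window check -0.1 ≤ 0.44996 < 0.7 is true → IN Λ
[2] lift (5,14): star map gives 0.76114; window check -0.1 ≤ 0.76114 < 0.7 is false → out
[3] lift (6,20): star map gives -0.05551; window check -0.1 ≤ -0.05551 < 0.7 is true → IN Λ
[4] lift (5,19): star map gives -0.75274; window check -0.1 ≤ -0.75274 < 0.7 is false → out
[5] lift (-7,-23): star map gives -0.03616; window check -0.1 ≤ -0.03616 < 0.7 is true → IN Λ
[6] lift (1,-5): star map gives 2.51388; window check -0.1 ≤ 2.51388 < 0.7 is false → out
[7] lift (7,21): star map gives 0.64171; window check -0.1 ≤ 0.64171 < 0.7 is true → IN Λ

1, 3, 5, 7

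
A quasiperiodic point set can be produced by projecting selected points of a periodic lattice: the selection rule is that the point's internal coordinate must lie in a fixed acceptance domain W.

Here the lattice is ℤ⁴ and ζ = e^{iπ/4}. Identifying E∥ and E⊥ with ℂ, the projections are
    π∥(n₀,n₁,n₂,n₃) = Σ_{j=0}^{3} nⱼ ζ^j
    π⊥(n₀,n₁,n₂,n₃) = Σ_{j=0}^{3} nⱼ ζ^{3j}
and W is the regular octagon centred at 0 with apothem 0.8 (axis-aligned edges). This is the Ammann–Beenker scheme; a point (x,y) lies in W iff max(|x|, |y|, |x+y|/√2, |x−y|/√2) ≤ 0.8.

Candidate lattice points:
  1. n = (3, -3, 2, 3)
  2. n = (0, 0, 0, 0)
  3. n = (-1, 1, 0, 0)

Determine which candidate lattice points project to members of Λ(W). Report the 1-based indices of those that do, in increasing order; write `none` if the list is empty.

2

With ζ = e^{iπ/4} the internal vectors are ζ^0,ζ^3,ζ^6,ζ^9.
candidate 1: n = (3, -3, 2, 3) → π⊥ ≈ (+7.24264, -2.00000); max(|x|,|y|,|x±y|/√2) = 7.24264 > 0.8 ⇒ ∉ W
candidate 2: n = (0, 0, 0, 0) → π⊥ ≈ (+0.00000, +0.00000); max(|x|,|y|,|x±y|/√2) = 0.00000 ≤ 0.8 ⇒ ∈ W
candidate 3: n = (-1, 1, 0, 0) → π⊥ ≈ (-1.70711, +0.70711); max(|x|,|y|,|x±y|/√2) = 1.70711 > 0.8 ⇒ ∉ W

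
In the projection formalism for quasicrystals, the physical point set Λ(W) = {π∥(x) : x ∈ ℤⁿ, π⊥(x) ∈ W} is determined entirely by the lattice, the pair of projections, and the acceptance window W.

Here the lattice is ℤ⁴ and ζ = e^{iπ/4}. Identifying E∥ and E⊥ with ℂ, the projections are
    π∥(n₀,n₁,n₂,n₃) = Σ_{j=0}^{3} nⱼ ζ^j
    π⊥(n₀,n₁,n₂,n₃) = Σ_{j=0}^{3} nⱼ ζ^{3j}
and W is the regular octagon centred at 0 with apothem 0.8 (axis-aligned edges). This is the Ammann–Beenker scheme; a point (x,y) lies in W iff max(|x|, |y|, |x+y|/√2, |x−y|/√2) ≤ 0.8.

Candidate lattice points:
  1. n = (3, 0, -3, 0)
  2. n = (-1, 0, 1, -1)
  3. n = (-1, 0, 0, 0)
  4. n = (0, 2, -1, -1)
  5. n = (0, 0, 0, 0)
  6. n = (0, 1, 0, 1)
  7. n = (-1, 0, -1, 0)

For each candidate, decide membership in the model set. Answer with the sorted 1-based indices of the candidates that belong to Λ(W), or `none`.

With ζ = e^{iπ/4} the internal vectors are ζ^0,ζ^3,ζ^6,ζ^9.
candidate 1: n = (3, 0, -3, 0) → π⊥ ≈ (+3.000000, +3.000000); max(|x|,|y|,|x±y|/√2) = 4.242641 > 0.8 ⇒ ∉ W
candidate 2: n = (-1, 0, 1, -1) → π⊥ ≈ (-1.707107, -1.707107); max(|x|,|y|,|x±y|/√2) = 2.414214 > 0.8 ⇒ ∉ W
candidate 3: n = (-1, 0, 0, 0) → π⊥ ≈ (-1.000000, +0.000000); max(|x|,|y|,|x±y|/√2) = 1.000000 > 0.8 ⇒ ∉ W
candidate 4: n = (0, 2, -1, -1) → π⊥ ≈ (-2.121320, +1.707107); max(|x|,|y|,|x±y|/√2) = 2.707107 > 0.8 ⇒ ∉ W
candidate 5: n = (0, 0, 0, 0) → π⊥ ≈ (+0.000000, +0.000000); max(|x|,|y|,|x±y|/√2) = 0.000000 ≤ 0.8 ⇒ ∈ W
candidate 6: n = (0, 1, 0, 1) → π⊥ ≈ (+0.000000, +1.414214); max(|x|,|y|,|x±y|/√2) = 1.414214 > 0.8 ⇒ ∉ W
candidate 7: n = (-1, 0, -1, 0) → π⊥ ≈ (-1.000000, +1.000000); max(|x|,|y|,|x±y|/√2) = 1.414214 > 0.8 ⇒ ∉ W

5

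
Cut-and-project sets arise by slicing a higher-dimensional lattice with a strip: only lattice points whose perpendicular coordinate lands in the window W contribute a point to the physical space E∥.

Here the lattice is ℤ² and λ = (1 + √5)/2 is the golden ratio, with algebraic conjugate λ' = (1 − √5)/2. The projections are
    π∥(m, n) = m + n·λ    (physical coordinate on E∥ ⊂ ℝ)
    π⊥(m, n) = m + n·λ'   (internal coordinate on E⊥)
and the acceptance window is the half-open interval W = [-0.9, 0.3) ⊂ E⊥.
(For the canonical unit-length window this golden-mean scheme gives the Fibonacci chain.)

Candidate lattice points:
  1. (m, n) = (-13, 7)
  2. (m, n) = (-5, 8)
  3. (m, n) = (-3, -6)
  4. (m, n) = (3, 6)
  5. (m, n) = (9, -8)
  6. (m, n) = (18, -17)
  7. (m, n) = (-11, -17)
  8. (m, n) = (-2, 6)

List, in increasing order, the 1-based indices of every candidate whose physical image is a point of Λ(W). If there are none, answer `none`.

4, 7

λ' = (1−√5)/2 ≈ -0.6180.
[1] lift (-13,7): star map gives -17.3262; window check -0.9 ≤ -17.3262 < 0.3 is false → out
[2] lift (-5,8): star map gives -9.9443; window check -0.9 ≤ -9.9443 < 0.3 is false → out
[3] lift (-3,-6): star map gives 0.7082; window check -0.9 ≤ 0.7082 < 0.3 is false → out
[4] lift (3,6): star map gives -0.7082; window check -0.9 ≤ -0.7082 < 0.3 is true → IN Λ
[5] lift (9,-8): star map gives 13.9443; window check -0.9 ≤ 13.9443 < 0.3 is false → out
[6] lift (18,-17): star map gives 28.5066; window check -0.9 ≤ 28.5066 < 0.3 is false → out
[7] lift (-11,-17): star map gives -0.4934; window check -0.9 ≤ -0.4934 < 0.3 is true → IN Λ
[8] lift (-2,6): star map gives -5.7082; window check -0.9 ≤ -5.7082 < 0.3 is false → out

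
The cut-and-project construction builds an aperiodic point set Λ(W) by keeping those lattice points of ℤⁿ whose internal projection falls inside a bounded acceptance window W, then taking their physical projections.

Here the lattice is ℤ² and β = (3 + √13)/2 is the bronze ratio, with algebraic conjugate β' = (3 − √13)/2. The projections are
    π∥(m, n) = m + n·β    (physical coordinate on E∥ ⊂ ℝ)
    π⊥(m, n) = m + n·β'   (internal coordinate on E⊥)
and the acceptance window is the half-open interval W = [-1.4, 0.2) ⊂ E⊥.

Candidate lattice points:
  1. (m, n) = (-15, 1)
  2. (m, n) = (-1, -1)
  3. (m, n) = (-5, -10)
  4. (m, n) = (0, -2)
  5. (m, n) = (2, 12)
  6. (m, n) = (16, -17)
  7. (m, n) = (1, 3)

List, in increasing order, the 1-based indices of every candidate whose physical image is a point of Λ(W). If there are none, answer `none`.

β' = (3−√13)/2 ≈ -0.30278.
[1] lift (-15,1): star map gives -15.30278; window check -1.4 ≤ -15.30278 < 0.2 is false → out
[2] lift (-1,-1): star map gives -0.69722; window check -1.4 ≤ -0.69722 < 0.2 is true → IN Λ
[3] lift (-5,-10): star map gives -1.97224; window check -1.4 ≤ -1.97224 < 0.2 is false → out
[4] lift (0,-2): star map gives 0.60555; window check -1.4 ≤ 0.60555 < 0.2 is false → out
[5] lift (2,12): star map gives -1.63331; window check -1.4 ≤ -1.63331 < 0.2 is false → out
[6] lift (16,-17): star map gives 21.14719; window check -1.4 ≤ 21.14719 < 0.2 is false → out
[7] lift (1,3): star map gives 0.09167; window check -1.4 ≤ 0.09167 < 0.2 is true → IN Λ

2, 7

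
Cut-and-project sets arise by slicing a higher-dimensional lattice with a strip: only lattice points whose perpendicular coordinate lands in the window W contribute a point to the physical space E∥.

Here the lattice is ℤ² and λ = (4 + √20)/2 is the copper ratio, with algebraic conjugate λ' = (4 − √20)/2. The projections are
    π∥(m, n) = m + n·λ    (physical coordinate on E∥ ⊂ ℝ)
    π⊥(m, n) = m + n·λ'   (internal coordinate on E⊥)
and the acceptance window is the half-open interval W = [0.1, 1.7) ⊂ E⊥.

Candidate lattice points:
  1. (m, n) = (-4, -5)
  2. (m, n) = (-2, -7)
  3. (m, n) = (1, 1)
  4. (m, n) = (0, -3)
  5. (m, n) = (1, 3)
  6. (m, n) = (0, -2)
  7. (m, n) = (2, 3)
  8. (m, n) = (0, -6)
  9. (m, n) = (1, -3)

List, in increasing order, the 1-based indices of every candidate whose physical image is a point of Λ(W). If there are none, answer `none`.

λ' = (4−√20)/2 ≈ -0.23607.
#1 (-4,-5): internal coord -4 + (-5)·λ' = -2.81966; -2.81966 ∉ [0.1, 1.7) → out
#2 (-2,-7): internal coord -2 + (-7)·λ' = -0.34752; -0.34752 ∉ [0.1, 1.7) → out
#3 (1,1): internal coord 1 + (1)·λ' = +0.76393; +0.76393 ∈ [0.1, 1.7) → IN Λ
#4 (0,-3): internal coord 0 + (-3)·λ' = +0.70820; +0.70820 ∈ [0.1, 1.7) → IN Λ
#5 (1,3): internal coord 1 + (3)·λ' = +0.29180; +0.29180 ∈ [0.1, 1.7) → IN Λ
#6 (0,-2): internal coord 0 + (-2)·λ' = +0.47214; +0.47214 ∈ [0.1, 1.7) → IN Λ
#7 (2,3): internal coord 2 + (3)·λ' = +1.29180; +1.29180 ∈ [0.1, 1.7) → IN Λ
#8 (0,-6): internal coord 0 + (-6)·λ' = +1.41641; +1.41641 ∈ [0.1, 1.7) → IN Λ
#9 (1,-3): internal coord 1 + (-3)·λ' = +1.70820; +1.70820 ∉ [0.1, 1.7) → out

3, 4, 5, 6, 7, 8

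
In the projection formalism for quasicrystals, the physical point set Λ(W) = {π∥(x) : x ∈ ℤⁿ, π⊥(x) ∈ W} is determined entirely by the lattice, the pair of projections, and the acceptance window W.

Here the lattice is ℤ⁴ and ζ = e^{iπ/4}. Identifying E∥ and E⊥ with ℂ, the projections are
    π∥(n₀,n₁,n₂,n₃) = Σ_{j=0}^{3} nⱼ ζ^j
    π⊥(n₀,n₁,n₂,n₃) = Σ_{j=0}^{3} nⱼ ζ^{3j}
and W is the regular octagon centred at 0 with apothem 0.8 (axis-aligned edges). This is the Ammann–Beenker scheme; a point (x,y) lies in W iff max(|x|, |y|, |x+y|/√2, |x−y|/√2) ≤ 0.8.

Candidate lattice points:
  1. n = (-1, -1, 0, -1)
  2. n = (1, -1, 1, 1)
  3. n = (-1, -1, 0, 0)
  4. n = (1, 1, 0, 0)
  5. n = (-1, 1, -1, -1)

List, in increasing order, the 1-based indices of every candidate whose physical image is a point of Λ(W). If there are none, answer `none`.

3, 4

π⊥(n) = n₀ + n₁ζ³ + n₂ζ⁶ + n₃ζ⁹ where ζ = e^{iπ/4}.
candidate 1: n = (-1, -1, 0, -1) → π⊥ ≈ (-1.000000, -1.414214); max(|x|,|y|,|x±y|/√2) = 1.707107 > 0.8 ⇒ ∉ W
candidate 2: n = (1, -1, 1, 1) → π⊥ ≈ (+2.414214, -1.000000); max(|x|,|y|,|x±y|/√2) = 2.414214 > 0.8 ⇒ ∉ W
candidate 3: n = (-1, -1, 0, 0) → π⊥ ≈ (-0.292893, -0.707107); max(|x|,|y|,|x±y|/√2) = 0.707107 ≤ 0.8 ⇒ ∈ W
candidate 4: n = (1, 1, 0, 0) → π⊥ ≈ (+0.292893, +0.707107); max(|x|,|y|,|x±y|/√2) = 0.707107 ≤ 0.8 ⇒ ∈ W
candidate 5: n = (-1, 1, -1, -1) → π⊥ ≈ (-2.414214, +1.000000); max(|x|,|y|,|x±y|/√2) = 2.414214 > 0.8 ⇒ ∉ W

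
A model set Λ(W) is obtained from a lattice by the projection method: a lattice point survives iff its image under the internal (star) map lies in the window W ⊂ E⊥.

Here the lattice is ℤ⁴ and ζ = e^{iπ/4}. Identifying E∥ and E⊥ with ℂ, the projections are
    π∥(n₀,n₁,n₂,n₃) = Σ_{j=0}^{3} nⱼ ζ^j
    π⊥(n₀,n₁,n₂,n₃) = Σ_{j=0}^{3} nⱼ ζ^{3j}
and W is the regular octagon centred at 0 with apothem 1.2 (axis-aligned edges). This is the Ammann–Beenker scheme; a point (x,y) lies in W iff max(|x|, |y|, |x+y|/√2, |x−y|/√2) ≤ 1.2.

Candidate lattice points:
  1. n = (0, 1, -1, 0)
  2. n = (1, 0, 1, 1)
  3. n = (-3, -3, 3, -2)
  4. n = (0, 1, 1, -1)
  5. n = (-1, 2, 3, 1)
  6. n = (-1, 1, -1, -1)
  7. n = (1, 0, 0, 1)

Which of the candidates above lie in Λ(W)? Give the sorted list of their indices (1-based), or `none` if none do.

none

Internal map: ζ^{3j} for j=0..3 gives (1,0), (−√2/2,√2/2), (0,−1), (√2/2,√2/2).
candidate 1: n = (0, 1, -1, 0) → π⊥ ≈ (-0.7071, +1.7071); max(|x|,|y|,|x±y|/√2) = 1.7071 > 1.2 ⇒ ∉ W
candidate 2: n = (1, 0, 1, 1) → π⊥ ≈ (+1.7071, -0.2929); max(|x|,|y|,|x±y|/√2) = 1.7071 > 1.2 ⇒ ∉ W
candidate 3: n = (-3, -3, 3, -2) → π⊥ ≈ (-2.2929, -6.5355); max(|x|,|y|,|x±y|/√2) = 6.5355 > 1.2 ⇒ ∉ W
candidate 4: n = (0, 1, 1, -1) → π⊥ ≈ (-1.4142, -1.0000); max(|x|,|y|,|x±y|/√2) = 1.7071 > 1.2 ⇒ ∉ W
candidate 5: n = (-1, 2, 3, 1) → π⊥ ≈ (-1.7071, -0.8787); max(|x|,|y|,|x±y|/√2) = 1.8284 > 1.2 ⇒ ∉ W
candidate 6: n = (-1, 1, -1, -1) → π⊥ ≈ (-2.4142, +1.0000); max(|x|,|y|,|x±y|/√2) = 2.4142 > 1.2 ⇒ ∉ W
candidate 7: n = (1, 0, 0, 1) → π⊥ ≈ (+1.7071, +0.7071); max(|x|,|y|,|x±y|/√2) = 1.7071 > 1.2 ⇒ ∉ W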